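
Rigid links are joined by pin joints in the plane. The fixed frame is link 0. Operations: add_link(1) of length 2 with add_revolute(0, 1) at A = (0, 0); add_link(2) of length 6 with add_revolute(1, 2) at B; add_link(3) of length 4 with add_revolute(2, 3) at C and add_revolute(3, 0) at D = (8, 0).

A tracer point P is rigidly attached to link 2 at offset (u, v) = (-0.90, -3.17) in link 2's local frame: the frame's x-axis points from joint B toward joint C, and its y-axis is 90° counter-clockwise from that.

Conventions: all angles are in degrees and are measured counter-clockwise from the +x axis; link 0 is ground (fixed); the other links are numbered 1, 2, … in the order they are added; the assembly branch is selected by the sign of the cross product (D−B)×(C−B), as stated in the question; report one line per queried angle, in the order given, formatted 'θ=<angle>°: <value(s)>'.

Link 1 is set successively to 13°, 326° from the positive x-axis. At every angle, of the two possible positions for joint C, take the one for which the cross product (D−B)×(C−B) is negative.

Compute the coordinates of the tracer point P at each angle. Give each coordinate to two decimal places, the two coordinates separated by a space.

A=(0,0), D=(8.00,0)
θ=13°: B = A + 2.00·(cos13°, sin13°) = (1.9487, 0.4499)
θ=13°: |BD| = 6.0680
θ=13°: circle(B,6.00) ∩ circle(D,4.00): a=4.6820, h=3.7522
θ=13°:   candidates: C₊=(6.8960,3.8446) cross=22.768; C₋=(6.3396,-3.6391) cross=-22.768
θ=13°:   branch - wants cross < 0 → take C=(6.3396,-3.6391) (cross=-22.768)
θ=13°: ex = (C−B)/|BC| = (0.7318,-0.6815); ey = (0.6815,0.7318)
θ=13°: P = B + -0.90·ex + -3.17·ey = (-0.8703,-1.2566)
θ=326°: B = A + 2.00·(cos326°, sin326°) = (1.6581, -1.1184)
θ=326°: |BD| = 6.4398
θ=326°: circle(B,6.00) ∩ circle(D,4.00): a=4.7727, h=3.6361
θ=326°:   candidates: C₊=(5.7268,3.2913) cross=23.415; C₋=(6.9898,-3.8703) cross=-23.415
θ=326°:   branch - wants cross < 0 → take C=(6.9898,-3.8703) (cross=-23.415)
θ=326°: ex = (C−B)/|BC| = (0.8886,-0.4587); ey = (0.4587,0.8886)
θ=326°: P = B + -0.90·ex + -3.17·ey = (-0.5956,-3.5225)

θ=13°: -0.87 -1.26
θ=326°: -0.60 -3.52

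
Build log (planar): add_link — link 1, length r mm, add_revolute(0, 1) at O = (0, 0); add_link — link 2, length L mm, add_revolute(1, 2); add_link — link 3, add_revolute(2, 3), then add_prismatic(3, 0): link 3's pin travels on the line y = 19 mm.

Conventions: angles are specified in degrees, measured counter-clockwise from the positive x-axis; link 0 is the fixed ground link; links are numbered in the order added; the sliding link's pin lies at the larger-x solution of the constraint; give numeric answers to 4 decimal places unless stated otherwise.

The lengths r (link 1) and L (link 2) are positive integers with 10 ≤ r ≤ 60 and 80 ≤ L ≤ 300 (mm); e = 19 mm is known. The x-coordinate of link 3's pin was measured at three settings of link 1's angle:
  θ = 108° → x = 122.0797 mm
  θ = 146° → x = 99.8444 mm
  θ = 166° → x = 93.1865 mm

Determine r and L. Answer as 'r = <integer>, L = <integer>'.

constraint per measurement: (x − r cos θ)² + (r sin θ − e)² = L²
subtracting the θ₁ and θ₂ equations cancels the r² and L² terms:
r = (x₁² − x₂²) / (2[(x₁cos θ₁ + e sin θ₁) − (x₂cos θ₂ + e sin θ₂)]) = 46.9998 → r = 47
L² = (x₁ − r cos θ₁)² + (r sin θ₁ − e)² = 19320.9882 → L = 139.0000 → L = 139
check at θ₃=166°: x = 93.1865 (printed 93.1865) ✓

r = 47, L = 139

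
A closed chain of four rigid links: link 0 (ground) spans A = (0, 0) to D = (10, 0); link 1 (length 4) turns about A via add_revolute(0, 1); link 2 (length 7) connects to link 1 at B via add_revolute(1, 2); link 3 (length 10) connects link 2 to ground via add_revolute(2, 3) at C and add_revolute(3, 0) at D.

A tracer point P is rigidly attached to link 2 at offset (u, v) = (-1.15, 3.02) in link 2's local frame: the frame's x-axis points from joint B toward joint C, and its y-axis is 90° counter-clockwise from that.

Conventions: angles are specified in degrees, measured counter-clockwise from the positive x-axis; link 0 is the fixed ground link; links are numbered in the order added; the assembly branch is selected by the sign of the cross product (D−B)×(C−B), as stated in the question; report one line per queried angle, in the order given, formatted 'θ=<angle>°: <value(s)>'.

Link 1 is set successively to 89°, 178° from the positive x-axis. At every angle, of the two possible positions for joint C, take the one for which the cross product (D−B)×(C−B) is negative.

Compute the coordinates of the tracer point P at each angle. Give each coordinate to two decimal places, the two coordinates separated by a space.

A=(0,0), D=(10.00,0)
θ=89°: B = A + 4.00·(cos89°, sin89°) = (0.0698, 3.9994)
θ=89°: |BD| = 10.7053
θ=89°: circle(B,7.00) ∩ circle(D,10.00): a=2.9707, h=6.3384
θ=89°:   candidates: C₊=(5.1933,8.7690) cross=67.854; C₋=(0.4574,-2.9899) cross=-67.854
θ=89°:   branch - wants cross < 0 → take C=(0.4574,-2.9899) (cross=-67.854)
θ=89°: ex = (C−B)/|BC| = (0.0554,-0.9985); ey = (0.9985,0.0554)
θ=89°: P = B + -1.15·ex + 3.02·ey = (3.0215,5.3149)
θ=178°: B = A + 4.00·(cos178°, sin178°) = (-3.9976, 0.1396)
θ=178°: |BD| = 13.9983
θ=178°: circle(B,7.00) ∩ circle(D,10.00): a=5.1775, h=4.7110
θ=178°:   candidates: C₊=(1.2266,4.7988) cross=65.946; C₋=(1.1327,-4.6228) cross=-65.946
θ=178°:   branch - wants cross < 0 → take C=(1.1327,-4.6228) (cross=-65.946)
θ=178°: ex = (C−B)/|BC| = (0.7329,-0.6803); ey = (0.6803,0.7329)
θ=178°: P = B + -1.15·ex + 3.02·ey = (-2.7857,3.1353)

θ=89°: 3.02 5.31
θ=178°: -2.79 3.14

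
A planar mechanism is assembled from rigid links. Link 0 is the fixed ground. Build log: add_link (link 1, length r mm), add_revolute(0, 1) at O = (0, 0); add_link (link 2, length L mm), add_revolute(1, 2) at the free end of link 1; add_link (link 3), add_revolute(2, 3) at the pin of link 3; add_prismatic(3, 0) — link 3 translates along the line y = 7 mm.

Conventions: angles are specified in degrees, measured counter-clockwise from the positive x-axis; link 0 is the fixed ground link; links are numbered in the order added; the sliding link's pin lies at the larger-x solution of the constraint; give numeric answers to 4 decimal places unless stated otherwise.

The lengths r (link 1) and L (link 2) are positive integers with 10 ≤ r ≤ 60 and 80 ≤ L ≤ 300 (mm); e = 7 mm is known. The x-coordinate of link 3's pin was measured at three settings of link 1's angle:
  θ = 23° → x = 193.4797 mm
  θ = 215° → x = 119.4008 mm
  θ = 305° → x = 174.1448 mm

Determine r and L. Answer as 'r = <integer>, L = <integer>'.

constraint per measurement: (x − r cos θ)² + (r sin θ − e)² = L²
subtracting the θ₁ and θ₂ equations cancels the r² and L² terms:
r = (x₁² − x₂²) / (2[(x₁cos θ₁ + e sin θ₁) − (x₂cos θ₂ + e sin θ₂)]) = 41.0000 → r = 41
L² = (x₁ − r cos θ₁)² + (r sin θ₁ − e)² = 24335.9964 → L = 156.0000 → L = 156
check at θ₃=305°: x = 174.1448 (printed 174.1448) ✓

r = 41, L = 156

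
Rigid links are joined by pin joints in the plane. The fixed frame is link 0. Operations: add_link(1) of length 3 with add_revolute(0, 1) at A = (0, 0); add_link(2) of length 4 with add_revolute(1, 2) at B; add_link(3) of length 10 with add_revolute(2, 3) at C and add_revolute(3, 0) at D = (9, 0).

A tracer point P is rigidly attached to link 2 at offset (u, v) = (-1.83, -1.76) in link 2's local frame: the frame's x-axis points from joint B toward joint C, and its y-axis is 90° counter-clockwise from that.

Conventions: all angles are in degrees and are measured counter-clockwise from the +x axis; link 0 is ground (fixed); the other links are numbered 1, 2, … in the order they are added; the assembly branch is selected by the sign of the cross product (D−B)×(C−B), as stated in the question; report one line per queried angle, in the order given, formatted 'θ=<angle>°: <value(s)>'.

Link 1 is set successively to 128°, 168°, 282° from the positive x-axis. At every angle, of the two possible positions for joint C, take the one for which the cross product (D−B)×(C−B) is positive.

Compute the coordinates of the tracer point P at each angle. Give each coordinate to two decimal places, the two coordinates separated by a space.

A=(0,0), D=(9.00,0)
θ=128°: B = A + 3.00·(cos128°, sin128°) = (-1.8470, 2.3640)
θ=128°: |BD| = 11.1016
θ=128°: circle(B,4.00) ∩ circle(D,10.00): a=1.7676, h=3.5883
θ=128°:   candidates: C₊=(0.6441,5.4936) cross=39.836; C₋=(-0.8841,-1.5183) cross=-39.836
θ=128°:   branch + wants cross > 0 → take C=(0.6441,5.4936) (cross=39.836)
θ=128°: ex = (C−B)/|BC| = (0.6228,0.7824); ey = (-0.7824,0.6228)
θ=128°: P = B + -1.83·ex + -1.76·ey = (-1.6097,-0.1638)
θ=168°: B = A + 3.00·(cos168°, sin168°) = (-2.9344, 0.6237)
θ=168°: |BD| = 11.9507
θ=168°: circle(B,4.00) ∩ circle(D,10.00): a=2.4609, h=3.1534
θ=168°:   candidates: C₊=(-0.3123,3.6444) cross=37.685; C₋=(-0.6414,-2.6538) cross=-37.685
θ=168°:   branch + wants cross > 0 → take C=(-0.3123,3.6444) (cross=37.685)
θ=168°: ex = (C−B)/|BC| = (0.6555,0.7552); ey = (-0.7552,0.6555)
θ=168°: P = B + -1.83·ex + -1.76·ey = (-2.8050,-1.9120)
θ=282°: B = A + 3.00·(cos282°, sin282°) = (0.6237, -2.9344)
θ=282°: |BD| = 8.8754
θ=282°: circle(B,4.00) ∩ circle(D,10.00): a=-0.2945, h=3.9891
θ=282°:   candidates: C₊=(-0.9731,0.7330) cross=35.405; C₋=(1.6647,-6.7966) cross=-35.405
θ=282°:   branch + wants cross > 0 → take C=(-0.9731,0.7330) (cross=35.405)
θ=282°: ex = (C−B)/|BC| = (-0.3992,0.9169); ey = (-0.9169,-0.3992)
θ=282°: P = B + -1.83·ex + -1.76·ey = (2.9680,-3.9097)

θ=128°: -1.61 -0.16
θ=168°: -2.81 -1.91
θ=282°: 2.97 -3.91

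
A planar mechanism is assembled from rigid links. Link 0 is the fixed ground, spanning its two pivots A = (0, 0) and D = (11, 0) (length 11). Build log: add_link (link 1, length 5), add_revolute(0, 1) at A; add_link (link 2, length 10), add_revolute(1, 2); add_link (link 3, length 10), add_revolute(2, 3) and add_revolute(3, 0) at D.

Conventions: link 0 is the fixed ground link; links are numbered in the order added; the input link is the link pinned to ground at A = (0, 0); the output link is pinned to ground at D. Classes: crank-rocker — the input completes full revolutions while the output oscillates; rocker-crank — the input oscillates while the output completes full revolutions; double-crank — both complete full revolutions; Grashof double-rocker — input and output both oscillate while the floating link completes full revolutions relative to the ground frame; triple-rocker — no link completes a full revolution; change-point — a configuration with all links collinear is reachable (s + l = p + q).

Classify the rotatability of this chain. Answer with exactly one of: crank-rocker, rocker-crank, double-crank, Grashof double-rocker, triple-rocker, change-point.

lengths: ground=11, input=5, coupler=10, output=10
sorted: s=5 (shortest), l=11 (longest), p+q=20
s + l = 16 vs p + q = 20
s + l < p + q (Grashof) with shortest = input link → crank-rocker

crank-rocker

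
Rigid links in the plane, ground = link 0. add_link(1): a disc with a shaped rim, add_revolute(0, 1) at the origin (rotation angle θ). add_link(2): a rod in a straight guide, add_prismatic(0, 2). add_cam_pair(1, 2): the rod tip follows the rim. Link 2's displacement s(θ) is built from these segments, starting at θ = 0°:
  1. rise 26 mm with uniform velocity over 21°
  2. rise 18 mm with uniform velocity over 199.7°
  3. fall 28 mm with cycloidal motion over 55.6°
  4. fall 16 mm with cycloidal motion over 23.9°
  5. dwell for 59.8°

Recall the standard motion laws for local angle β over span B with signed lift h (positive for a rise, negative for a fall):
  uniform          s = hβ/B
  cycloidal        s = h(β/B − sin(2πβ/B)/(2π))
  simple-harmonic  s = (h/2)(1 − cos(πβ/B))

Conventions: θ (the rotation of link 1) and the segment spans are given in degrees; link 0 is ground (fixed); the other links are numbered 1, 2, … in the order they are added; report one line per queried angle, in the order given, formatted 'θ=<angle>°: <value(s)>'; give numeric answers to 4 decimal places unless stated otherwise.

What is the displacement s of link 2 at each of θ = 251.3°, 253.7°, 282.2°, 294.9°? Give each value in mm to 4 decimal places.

segment 1 (0° to 21°, uniform, h = 26) is passed completely: s = 0.0000 + (26) = 26.0000
segment 2 (21° to 220.7°, uniform, h = 18) is passed completely: s = 26.0000 + (18) = 44.0000
θ = 251.3° falls in segment 3 (220.7° to 276.3°, cycloidal, h = -28): β = 251.3 − 220.7 = 30.6°, B = 55.6°; Δs = -28·(0.5504 − sin(2π·0.5504)/(2π)) = -16.7967; s = 44.0000 − 16.7967 = 27.2033
θ = 253.7° falls in segment 3 (220.7° to 276.3°, cycloidal, h = -28): β = 253.7 − 220.7 = 33°, B = 55.6°; Δs = -28·(0.5935 − sin(2π·0.5935)/(2π)) = -19.0893; s = 44.0000 − 19.0893 = 24.9107
segment 3 (220.7° to 276.3°, cycloidal, h = -28) is passed completely: s = 44.0000 + (-28) = 16.0000
θ = 282.2° falls in segment 4 (276.3° to 300.2°, cycloidal, h = -16): β = 282.2 − 276.3 = 5.9°, B = 23.9°; Δs = -16·(0.2469 − sin(2π·0.2469)/(2π)) = -1.4038; s = 16.0000 − 1.4038 = 14.5962
θ = 294.9° falls in segment 4 (276.3° to 300.2°, cycloidal, h = -16): β = 294.9 − 276.3 = 18.6°, B = 23.9°; Δs = -16·(0.7782 − sin(2π·0.7782)/(2π)) = -14.9584; s = 16.0000 − 14.9584 = 1.0416

θ=251.3°: 27.2033
θ=253.7°: 24.9107
θ=282.2°: 14.5962
θ=294.9°: 1.0416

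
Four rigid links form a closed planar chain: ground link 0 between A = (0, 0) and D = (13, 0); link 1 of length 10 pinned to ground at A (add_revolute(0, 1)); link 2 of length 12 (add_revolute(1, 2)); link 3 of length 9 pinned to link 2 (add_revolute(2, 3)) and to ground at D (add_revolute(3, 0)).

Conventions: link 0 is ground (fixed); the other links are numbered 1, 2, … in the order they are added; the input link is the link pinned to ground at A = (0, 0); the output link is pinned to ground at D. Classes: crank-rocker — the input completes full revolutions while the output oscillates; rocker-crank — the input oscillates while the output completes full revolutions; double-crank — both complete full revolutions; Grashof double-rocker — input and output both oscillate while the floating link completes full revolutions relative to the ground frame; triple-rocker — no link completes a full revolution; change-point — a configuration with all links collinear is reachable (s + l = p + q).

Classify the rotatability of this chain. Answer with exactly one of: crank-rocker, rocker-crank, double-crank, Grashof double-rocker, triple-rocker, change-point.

lengths: ground=13, input=10, coupler=12, output=9
sorted: s=9 (shortest), l=13 (longest), p+q=22
s + l = 22 vs p + q = 22
s + l = p + q → change-point (collinear configuration reachable)

change-point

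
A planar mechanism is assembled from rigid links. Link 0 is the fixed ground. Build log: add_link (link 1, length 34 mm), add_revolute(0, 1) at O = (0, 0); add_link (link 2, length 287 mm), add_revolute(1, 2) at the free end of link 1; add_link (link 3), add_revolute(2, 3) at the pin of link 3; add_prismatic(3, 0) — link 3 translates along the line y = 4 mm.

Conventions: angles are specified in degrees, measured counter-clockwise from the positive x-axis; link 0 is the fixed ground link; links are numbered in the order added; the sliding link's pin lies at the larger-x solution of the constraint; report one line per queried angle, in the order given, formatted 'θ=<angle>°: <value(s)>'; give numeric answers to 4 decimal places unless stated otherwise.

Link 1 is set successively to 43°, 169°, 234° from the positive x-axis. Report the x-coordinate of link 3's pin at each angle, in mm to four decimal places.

geometry: r = 34 mm, L = 287 mm, e = 4 mm
θ=43°: crank pin P = (r cos θ, r sin θ) = (24.866026, 23.187944)
θ=43°: h = r sin θ − e = 23.187944 − 4 = 19.187944
θ=43°: x = r cos θ + √(L² − h²) = 24.866026 + 286.357858 = 311.223884
θ=169°: crank pin P = (r cos θ, r sin θ) = (-33.375324, 6.487506)
θ=169°: h = r sin θ − e = 6.487506 − 4 = 2.487506
θ=169°: x = r cos θ + √(L² − h²) = -33.375324 + 286.989220 = 253.613896
θ=234°: crank pin P = (r cos θ, r sin θ) = (-19.984699, -27.506578)
θ=234°: h = r sin θ − e = -27.506578 − 4 = -31.506578
θ=234°: x = r cos θ + √(L² − h²) = -19.984699 + 285.265377 = 265.280679

θ=43°: 311.2239
θ=169°: 253.6139
θ=234°: 265.2807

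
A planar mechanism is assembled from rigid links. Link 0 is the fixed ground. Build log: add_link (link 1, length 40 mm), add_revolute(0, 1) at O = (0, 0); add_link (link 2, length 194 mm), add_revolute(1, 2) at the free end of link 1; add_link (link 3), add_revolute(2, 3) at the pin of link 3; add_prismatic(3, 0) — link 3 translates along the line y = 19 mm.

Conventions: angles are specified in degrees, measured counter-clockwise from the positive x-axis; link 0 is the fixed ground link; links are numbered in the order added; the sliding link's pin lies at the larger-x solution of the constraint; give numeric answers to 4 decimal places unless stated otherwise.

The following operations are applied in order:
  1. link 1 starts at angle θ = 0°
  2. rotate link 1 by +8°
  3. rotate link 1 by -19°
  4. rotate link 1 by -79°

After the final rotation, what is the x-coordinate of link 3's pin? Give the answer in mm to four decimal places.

geometry: r = 40 mm, L = 194 mm, e = 19 mm; θ starts at 0°
rotate link 1 by +8°: θ ← 0° +8° = 8°
rotate link 1 by -19°: θ ← 8° -19° = -11°
rotate link 1 by -79°: θ ← -11° -79° = -90°
crank pin P = (r cos θ, r sin θ) = (0.000000, -40.000000)
h = r sin θ − e = -40.000000 − 19 = -59.000000
x = r cos θ + √(L² − h²) = 0.000000 + 184.810714 = 184.810714

184.8107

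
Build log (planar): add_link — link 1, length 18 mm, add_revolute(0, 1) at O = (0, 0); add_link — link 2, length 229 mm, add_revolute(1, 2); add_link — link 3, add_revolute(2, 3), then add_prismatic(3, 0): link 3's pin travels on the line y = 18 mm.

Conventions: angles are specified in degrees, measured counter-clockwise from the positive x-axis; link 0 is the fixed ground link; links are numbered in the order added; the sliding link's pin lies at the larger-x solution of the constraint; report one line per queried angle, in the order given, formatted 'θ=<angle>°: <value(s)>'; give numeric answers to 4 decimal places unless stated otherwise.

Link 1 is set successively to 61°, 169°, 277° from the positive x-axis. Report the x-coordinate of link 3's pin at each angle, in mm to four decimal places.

geometry: r = 18 mm, L = 229 mm, e = 18 mm
θ=61°: crank pin P = (r cos θ, r sin θ) = (8.726573, 15.743155)
θ=61°: h = r sin θ − e = 15.743155 − 18 = -2.256845
θ=61°: x = r cos θ + √(L² − h²) = 8.726573 + 228.988879 = 237.715452
θ=169°: crank pin P = (r cos θ, r sin θ) = (-17.669289, 3.434562)
θ=169°: h = r sin θ − e = 3.434562 − 18 = -14.565438
θ=169°: x = r cos θ + √(L² − h²) = -17.669289 + 228.536317 = 210.867027
θ=277°: crank pin P = (r cos θ, r sin θ) = (2.193648, -17.865831)
θ=277°: h = r sin θ − e = -17.865831 − 18 = -35.865831
θ=277°: x = r cos θ + √(L² − h²) = 2.193648 + 226.173920 = 228.367568

θ=61°: 237.7155
θ=169°: 210.8670
θ=277°: 228.3676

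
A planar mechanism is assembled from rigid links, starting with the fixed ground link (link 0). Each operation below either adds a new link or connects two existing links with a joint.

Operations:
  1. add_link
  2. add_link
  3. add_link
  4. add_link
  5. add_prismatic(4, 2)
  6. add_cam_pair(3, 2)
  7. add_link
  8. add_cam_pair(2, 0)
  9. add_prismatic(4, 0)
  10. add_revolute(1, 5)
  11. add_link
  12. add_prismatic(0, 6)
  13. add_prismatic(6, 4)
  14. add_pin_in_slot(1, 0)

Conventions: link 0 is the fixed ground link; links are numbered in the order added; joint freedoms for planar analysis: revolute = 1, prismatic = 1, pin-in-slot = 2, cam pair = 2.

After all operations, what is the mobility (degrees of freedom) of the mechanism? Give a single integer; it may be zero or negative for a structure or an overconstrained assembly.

L=1 J1=0 J2=0
add link → L=2 J1=0 J2=0
add link → L=3 J1=0 J2=0
add link → L=4 J1=0 J2=0
add link → L=5 J1=0 J2=0
P@4,2 dof=1 J1 → L=5 J1=1 J2=0
C@3,2 dof=2 J2 → L=5 J1=1 J2=1
add link → L=6 J1=1 J2=1
C@2,0 dof=2 J2 → L=6 J1=1 J2=2
P@4,0 dof=1 J1 → L=6 J1=2 J2=2
R@1,5 dof=1 J1 → L=6 J1=3 J2=2
add link → L=7 J1=3 J2=2
P@0,6 dof=1 J1 → L=7 J1=4 J2=2
P@6,4 dof=1 J1 → L=7 J1=5 J2=2
PS@1,0 dof=2 J2 → L=7 J1=5 J2=3
M=3(L−1)−2J1−J2=3·6−2·5−3=5

M = 5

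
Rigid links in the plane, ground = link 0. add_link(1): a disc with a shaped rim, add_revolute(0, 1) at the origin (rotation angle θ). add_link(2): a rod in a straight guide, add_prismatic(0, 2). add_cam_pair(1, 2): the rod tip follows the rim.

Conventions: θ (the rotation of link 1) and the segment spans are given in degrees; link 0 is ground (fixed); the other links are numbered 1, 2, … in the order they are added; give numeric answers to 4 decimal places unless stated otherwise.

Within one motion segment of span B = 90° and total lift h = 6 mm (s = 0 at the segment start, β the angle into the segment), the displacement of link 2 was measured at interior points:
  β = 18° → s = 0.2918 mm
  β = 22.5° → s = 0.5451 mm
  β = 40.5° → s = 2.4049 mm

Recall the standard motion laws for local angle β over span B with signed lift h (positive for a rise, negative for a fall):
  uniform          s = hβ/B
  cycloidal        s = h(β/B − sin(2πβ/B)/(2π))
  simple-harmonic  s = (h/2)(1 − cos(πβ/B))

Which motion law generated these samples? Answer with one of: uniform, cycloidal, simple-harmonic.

candidates at β/B = r: uniform s = h·r (linear in β); cycloidal s = h·(r − sin(2πr)/(2π)); simple-harmonic s = (h/2)(1 − cos(πr))
β=18°: printed 0.2918 | uniform 1.2000, cycloidal 0.2918, simple-harmonic 0.5729
β=22.5°: printed 0.5451 | uniform 1.5000, cycloidal 0.5451, simple-harmonic 0.8787
β=40.5°: printed 2.4049 | uniform 2.7000, cycloidal 2.4049, simple-harmonic 2.5307
only one law matches every sample → cycloidal

cycloidal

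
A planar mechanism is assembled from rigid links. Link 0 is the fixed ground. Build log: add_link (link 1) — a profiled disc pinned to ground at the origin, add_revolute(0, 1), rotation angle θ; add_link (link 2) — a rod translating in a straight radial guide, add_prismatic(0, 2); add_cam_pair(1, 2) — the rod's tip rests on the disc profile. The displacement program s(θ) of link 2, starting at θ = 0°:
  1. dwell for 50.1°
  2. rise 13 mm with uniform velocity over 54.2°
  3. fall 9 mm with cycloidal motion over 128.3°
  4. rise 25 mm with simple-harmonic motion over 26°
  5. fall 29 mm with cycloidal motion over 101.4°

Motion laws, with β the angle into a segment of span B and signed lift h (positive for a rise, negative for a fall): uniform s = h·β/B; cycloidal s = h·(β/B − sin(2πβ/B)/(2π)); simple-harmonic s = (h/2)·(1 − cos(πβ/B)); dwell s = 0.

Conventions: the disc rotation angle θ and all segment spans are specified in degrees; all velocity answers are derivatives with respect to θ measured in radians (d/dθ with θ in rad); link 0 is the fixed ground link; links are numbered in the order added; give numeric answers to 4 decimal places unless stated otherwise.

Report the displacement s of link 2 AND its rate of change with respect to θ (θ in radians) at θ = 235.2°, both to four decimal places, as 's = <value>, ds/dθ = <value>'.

seg 1 [0°–50.1°] dwell: s stays 0.0000
seg 2 [50.1°–104.3°] uniform, h=13: full span → s += 13 → s = 13.0000
seg 3 [104.3°–232.6°] cycloidal, h=-9: full span → s += -9 → s = 4.0000
seg 4 [232.6°–258.6°] simple-harmonic, h=25: θ=235.2° here. β=2.6, B=26. 25/2·(1 − cos(π·0.1000)) = 0.6118 → s = 4.6118
velocity in seg [232.6°–258.6°] (simple-harmonic), θ in radians: β = 2.6° = 0.0454 rad, B = 26° = 0.4538 rad; ds/dθ = (πh/(2B)) sin(πβ/B) = (π·25/(2·0.4538)) sin(π·0.1000) = 26.741855 mm/rad

s = 4.6118, ds/dθ = 26.7419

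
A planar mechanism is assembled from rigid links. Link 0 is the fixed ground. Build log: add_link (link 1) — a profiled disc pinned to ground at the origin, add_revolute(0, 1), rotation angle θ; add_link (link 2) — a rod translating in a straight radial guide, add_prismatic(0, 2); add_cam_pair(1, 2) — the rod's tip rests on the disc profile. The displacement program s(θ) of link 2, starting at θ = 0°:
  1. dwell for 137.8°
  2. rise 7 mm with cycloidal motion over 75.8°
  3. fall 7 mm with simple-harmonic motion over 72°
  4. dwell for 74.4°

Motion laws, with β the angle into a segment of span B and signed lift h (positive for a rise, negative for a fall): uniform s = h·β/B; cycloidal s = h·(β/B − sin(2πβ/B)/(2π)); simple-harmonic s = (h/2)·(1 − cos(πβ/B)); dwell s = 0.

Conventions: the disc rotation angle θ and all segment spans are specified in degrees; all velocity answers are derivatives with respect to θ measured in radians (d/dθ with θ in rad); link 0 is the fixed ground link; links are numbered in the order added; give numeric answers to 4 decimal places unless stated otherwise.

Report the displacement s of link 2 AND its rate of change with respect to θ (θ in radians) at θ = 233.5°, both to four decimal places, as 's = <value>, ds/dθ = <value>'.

seg 1 [0°–137.8°] dwell: s stays 0.0000
seg 2 [137.8°–213.6°] cycloidal, h=7: full span → s += 7 → s = 7.0000
seg 3 [213.6°–285.6°] simple-harmonic, h=-7: θ=233.5° here. β=19.9, B=72. -7/2·(1 − cos(π·0.2764)) = -1.2386 → s = 5.7614
velocity in seg [213.6°–285.6°] (simple-harmonic), θ in radians: β = 19.9° = 0.3473 rad, B = 72° = 1.2566 rad; ds/dθ = (πh/(2B)) sin(πβ/B) = (π·(-7)/(2·1.2566)) sin(π·0.2764) = -6.678284 mm/rad

s = 5.7614, ds/dθ = -6.6783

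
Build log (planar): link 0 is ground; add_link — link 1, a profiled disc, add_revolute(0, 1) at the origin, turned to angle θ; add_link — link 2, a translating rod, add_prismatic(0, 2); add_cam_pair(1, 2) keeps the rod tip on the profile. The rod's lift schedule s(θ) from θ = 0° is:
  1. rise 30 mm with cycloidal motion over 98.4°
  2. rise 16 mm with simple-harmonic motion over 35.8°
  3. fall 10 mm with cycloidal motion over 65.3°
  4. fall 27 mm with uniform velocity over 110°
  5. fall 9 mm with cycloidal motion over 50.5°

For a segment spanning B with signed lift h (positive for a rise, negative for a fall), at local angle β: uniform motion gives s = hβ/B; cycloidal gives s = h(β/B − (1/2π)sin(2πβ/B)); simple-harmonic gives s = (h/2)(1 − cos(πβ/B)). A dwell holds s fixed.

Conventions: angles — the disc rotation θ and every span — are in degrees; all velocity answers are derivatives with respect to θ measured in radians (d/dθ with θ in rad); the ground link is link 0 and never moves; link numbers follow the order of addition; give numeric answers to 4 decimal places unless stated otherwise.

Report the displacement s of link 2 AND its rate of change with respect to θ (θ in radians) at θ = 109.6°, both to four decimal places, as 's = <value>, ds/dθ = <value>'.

seg 1 [0°–98.4°] cycloidal, h=30: full span → s += 30 → s = 30.0000
seg 2 [98.4°–134.2°] simple-harmonic, h=16: θ=109.6° here. β=11.2, B=35.8. 16/2·(1 − cos(π·0.3128)) = 3.5627 → s = 33.5627
velocity in seg [98.4°–134.2°] (simple-harmonic), θ in radians: β = 11.2° = 0.1955 rad, B = 35.8° = 0.6248 rad; ds/dθ = (πh/(2B)) sin(πβ/B) = (π·16/(2·0.6248)) sin(π·0.3128) = 33.469081 mm/rad

s = 33.5627, ds/dθ = 33.4691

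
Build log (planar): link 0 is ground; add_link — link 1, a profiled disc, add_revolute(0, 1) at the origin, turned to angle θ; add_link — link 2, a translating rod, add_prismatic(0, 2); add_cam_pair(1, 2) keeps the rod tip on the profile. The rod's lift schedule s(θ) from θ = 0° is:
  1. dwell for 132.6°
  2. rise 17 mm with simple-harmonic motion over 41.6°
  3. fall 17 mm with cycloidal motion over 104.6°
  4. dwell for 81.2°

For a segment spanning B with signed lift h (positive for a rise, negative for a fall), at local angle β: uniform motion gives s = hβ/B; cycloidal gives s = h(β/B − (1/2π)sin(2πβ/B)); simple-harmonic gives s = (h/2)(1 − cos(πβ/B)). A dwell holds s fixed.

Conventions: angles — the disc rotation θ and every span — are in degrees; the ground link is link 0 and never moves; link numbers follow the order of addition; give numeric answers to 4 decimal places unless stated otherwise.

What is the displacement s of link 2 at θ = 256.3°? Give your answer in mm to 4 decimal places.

seg 1 [0°–132.6°] dwell: s stays 0.0000
seg 2 [132.6°–174.2°] simple-harmonic, h=17: full span → s += 17 → s = 17.0000
seg 3 [174.2°–278.8°] cycloidal, h=-17: θ=256.3° here. β=82.1, B=104.6. -17·(0.7849 − sin(2π·0.7849)/(2π)) = -15.9841 → s = 1.0159

1.0159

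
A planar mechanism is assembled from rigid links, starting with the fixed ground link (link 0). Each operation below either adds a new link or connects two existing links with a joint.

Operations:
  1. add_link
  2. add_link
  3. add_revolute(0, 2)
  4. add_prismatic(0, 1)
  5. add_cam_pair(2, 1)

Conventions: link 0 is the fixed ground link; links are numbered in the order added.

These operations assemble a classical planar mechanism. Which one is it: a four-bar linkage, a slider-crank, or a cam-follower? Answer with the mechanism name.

links: 3 (incl. ground); joints: 1 revolute, 1 prismatic, 1 higher (cam) pair, forming one closed loop
3 links, revolute + prismatic + higher pair in one loop → cam-follower

cam-follower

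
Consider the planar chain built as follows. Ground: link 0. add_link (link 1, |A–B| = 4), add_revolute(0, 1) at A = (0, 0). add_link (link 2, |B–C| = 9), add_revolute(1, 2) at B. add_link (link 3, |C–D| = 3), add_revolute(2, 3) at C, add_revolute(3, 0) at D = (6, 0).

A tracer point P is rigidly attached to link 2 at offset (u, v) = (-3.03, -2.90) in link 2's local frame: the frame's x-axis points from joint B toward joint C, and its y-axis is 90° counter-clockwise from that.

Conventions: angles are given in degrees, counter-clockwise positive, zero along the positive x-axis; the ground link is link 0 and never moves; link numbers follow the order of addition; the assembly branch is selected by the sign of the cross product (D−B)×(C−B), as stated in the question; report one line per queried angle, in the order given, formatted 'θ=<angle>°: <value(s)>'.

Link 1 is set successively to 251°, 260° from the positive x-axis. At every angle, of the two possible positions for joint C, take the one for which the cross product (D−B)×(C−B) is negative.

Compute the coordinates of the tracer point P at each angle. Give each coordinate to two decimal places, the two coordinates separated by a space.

A=(0,0), D=(6.00,0)
θ=251°: B = A + 4.00·(cos251°, sin251°) = (-1.3023, -3.7821)
θ=251°: |BD| = 8.2236
θ=251°: circle(B,9.00) ∩ circle(D,3.00): a=8.4894, h=2.9882
θ=251°:   candidates: C₊=(4.8618,2.7757) cross=24.574; C₋=(7.6104,-2.5311) cross=-24.574
θ=251°:   branch - wants cross < 0 → take C=(7.6104,-2.5311) (cross=-24.574)
θ=251°: ex = (C−B)/|BC| = (0.9903,0.1390); ey = (-0.1390,0.9903)
θ=251°: P = B + -3.03·ex + -2.90·ey = (-3.8998,-7.0751)
θ=260°: B = A + 4.00·(cos260°, sin260°) = (-0.6946, -3.9392)
θ=260°: |BD| = 7.7676
θ=260°: circle(B,9.00) ∩ circle(D,3.00): a=8.5184, h=2.9045
θ=260°:   candidates: C₊=(5.1742,2.8841) cross=22.561; C₋=(8.1201,-2.1225) cross=-22.561
θ=260°:   branch - wants cross < 0 → take C=(8.1201,-2.1225) (cross=-22.561)
θ=260°: ex = (C−B)/|BC| = (0.9794,0.2019); ey = (-0.2019,0.9794)
θ=260°: P = B + -3.03·ex + -2.90·ey = (-3.0768,-7.3912)

θ=251°: -3.90 -7.08
θ=260°: -3.08 -7.39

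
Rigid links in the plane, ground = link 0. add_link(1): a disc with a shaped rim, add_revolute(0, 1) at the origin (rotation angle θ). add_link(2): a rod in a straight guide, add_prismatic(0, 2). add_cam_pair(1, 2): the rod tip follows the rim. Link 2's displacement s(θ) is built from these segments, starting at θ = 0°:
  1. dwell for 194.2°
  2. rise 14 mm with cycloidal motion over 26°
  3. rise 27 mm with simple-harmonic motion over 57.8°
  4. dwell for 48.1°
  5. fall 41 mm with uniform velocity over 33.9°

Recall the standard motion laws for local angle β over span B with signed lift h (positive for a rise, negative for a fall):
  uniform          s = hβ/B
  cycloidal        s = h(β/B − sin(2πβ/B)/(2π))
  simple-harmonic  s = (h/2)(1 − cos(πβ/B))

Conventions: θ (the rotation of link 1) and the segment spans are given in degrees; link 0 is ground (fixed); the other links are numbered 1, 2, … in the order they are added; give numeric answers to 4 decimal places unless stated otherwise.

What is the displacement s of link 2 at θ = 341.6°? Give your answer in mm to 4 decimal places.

segment 1 (0° to 194.2°, dwell): s unchanged at 0.0000
segment 2 (194.2° to 220.2°, cycloidal, h = 14) is passed completely: s = 0.0000 + (14) = 14.0000
segment 3 (220.2° to 278°, simple-harmonic, h = 27) is passed completely: s = 14.0000 + (27) = 41.0000
segment 4 (278° to 326.1°, dwell): s unchanged at 41.0000
θ = 341.6° falls in segment 5 (326.1° to 360°, uniform, h = -41): β = 341.6 − 326.1 = 15.5°, B = 33.9°; Δs = -41·15.5/33.9 = -18.7463; s = 41.0000 − 18.7463 = 22.2537

22.2537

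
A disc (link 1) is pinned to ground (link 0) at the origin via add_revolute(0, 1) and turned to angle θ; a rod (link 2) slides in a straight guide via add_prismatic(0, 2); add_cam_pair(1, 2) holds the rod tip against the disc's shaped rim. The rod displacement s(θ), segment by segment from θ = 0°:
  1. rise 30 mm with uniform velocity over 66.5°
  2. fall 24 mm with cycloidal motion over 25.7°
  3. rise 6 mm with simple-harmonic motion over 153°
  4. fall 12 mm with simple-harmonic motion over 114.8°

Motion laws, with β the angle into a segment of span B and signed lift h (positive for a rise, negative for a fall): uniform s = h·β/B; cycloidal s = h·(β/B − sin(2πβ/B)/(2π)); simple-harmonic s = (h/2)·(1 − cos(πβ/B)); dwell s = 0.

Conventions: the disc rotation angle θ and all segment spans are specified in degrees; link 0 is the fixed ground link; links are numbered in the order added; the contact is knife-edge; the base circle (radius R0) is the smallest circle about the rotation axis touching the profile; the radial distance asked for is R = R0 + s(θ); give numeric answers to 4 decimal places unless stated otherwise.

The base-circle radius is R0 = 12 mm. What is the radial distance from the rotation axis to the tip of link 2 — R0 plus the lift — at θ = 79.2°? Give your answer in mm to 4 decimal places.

segment 1 (0° to 66.5°, uniform, h = 30) is passed completely: s = 0.0000 + (30) = 30.0000
θ = 79.2° falls in segment 2 (66.5° to 92.2°, cycloidal, h = -24): β = 79.2 − 66.5 = 12.7°, B = 25.7°; Δs = -24·(0.4942 − sin(2π·0.4942)/(2π)) = -11.7199; s = 30.0000 − 11.7199 = 18.2801
R = R0 + s = 12 + 18.2801 = 30.2801

30.2801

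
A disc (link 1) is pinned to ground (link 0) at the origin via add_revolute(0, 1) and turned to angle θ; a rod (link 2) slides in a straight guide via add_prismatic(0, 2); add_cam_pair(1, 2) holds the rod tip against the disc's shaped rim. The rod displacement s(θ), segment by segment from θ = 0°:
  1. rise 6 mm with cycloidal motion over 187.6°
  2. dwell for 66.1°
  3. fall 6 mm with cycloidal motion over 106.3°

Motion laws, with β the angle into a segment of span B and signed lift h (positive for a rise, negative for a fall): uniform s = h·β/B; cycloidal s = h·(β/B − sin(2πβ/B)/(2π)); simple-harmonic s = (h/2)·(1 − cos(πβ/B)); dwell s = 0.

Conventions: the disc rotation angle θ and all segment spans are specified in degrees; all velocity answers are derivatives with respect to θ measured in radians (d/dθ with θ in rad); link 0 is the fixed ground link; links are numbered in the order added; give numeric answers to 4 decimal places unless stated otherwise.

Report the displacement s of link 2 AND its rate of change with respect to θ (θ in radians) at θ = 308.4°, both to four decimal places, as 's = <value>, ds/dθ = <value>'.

segment 1 (0° to 187.6°, cycloidal, h = 6) is passed completely: s = 0.0000 + (6) = 6.0000
segment 2 (187.6° to 253.7°, dwell): s unchanged at 6.0000
θ = 308.4° falls in segment 3 (253.7° to 360°, cycloidal, h = -6): β = 308.4 − 253.7 = 54.7°, B = 106.3°; Δs = -6·(0.5146 − sin(2π·0.5146)/(2π)) = -3.1749; s = 6.0000 − 3.1749 = 2.8251
velocity in seg [253.7°–360°] (cycloidal), θ in radians: β = 54.7° = 0.9547 rad, B = 106.3° = 1.8553 rad; ds/dθ = (h/B)(1 − cos(2πβ/B)) = ((-6)/1.8553)(1 − cos(2π·0.5146)) = -6.454446 mm/rad

s = 2.8251, ds/dθ = -6.4544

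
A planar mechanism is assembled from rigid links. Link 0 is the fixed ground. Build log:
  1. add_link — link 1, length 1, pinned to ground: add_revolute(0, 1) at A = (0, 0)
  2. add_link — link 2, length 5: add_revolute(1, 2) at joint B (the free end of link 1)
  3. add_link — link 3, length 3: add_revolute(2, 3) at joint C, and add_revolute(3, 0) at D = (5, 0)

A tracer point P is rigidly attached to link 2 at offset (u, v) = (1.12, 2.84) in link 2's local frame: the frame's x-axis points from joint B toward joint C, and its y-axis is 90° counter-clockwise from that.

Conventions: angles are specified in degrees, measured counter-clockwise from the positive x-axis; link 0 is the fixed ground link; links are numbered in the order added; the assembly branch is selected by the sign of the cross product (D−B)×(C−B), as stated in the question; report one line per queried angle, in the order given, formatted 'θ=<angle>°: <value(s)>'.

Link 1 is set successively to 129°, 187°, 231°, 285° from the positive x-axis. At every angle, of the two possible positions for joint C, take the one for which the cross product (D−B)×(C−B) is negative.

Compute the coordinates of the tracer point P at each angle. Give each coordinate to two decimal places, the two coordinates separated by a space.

A=(0,0), D=(5.00,0)
θ=129°: B = A + 1.00·(cos129°, sin129°) = (-0.6293, 0.7771)
θ=129°: |BD| = 5.6827
θ=129°: circle(B,5.00) ∩ circle(D,3.00): a=4.2491, h=2.6353
θ=129°:   candidates: C₊=(3.9403,2.8066) cross=14.976; C₋=(3.2195,-2.4145) cross=-14.976
θ=129°:   branch - wants cross < 0 → take C=(3.2195,-2.4145) (cross=-14.976)
θ=129°: ex = (C−B)/|BC| = (0.7698,-0.6383); ey = (0.6383,0.7698)
θ=129°: P = B + 1.12·ex + 2.84·ey = (2.0457,2.2483)
θ=187°: B = A + 1.00·(cos187°, sin187°) = (-0.9925, -0.1219)
θ=187°: |BD| = 5.9938
θ=187°: circle(B,5.00) ∩ circle(D,3.00): a=4.3316, h=2.4974
θ=187°:   candidates: C₊=(3.2874,2.4631) cross=14.969; C₋=(3.3889,-2.5307) cross=-14.969
θ=187°:   branch - wants cross < 0 → take C=(3.3889,-2.5307) (cross=-14.969)
θ=187°: ex = (C−B)/|BC| = (0.8763,-0.4818); ey = (0.4818,0.8763)
θ=187°: P = B + 1.12·ex + 2.84·ey = (1.3571,1.8272)
θ=231°: B = A + 1.00·(cos231°, sin231°) = (-0.6293, -0.7771)
θ=231°: |BD| = 5.6827
θ=231°: circle(B,5.00) ∩ circle(D,3.00): a=4.2491, h=2.6353
θ=231°:   candidates: C₊=(3.2195,2.4145) cross=14.976; C₋=(3.9403,-2.8066) cross=-14.976
θ=231°:   branch - wants cross < 0 → take C=(3.9403,-2.8066) (cross=-14.976)
θ=231°: ex = (C−B)/|BC| = (0.9139,-0.4059); ey = (0.4059,0.9139)
θ=231°: P = B + 1.12·ex + 2.84·ey = (1.5470,1.3638)
θ=285°: B = A + 1.00·(cos285°, sin285°) = (0.2588, -0.9659)
θ=285°: |BD| = 4.8386
θ=285°: circle(B,5.00) ∩ circle(D,3.00): a=4.0727, h=2.9006
θ=285°:   candidates: C₊=(3.6705,2.6893) cross=14.035; C₋=(4.8286,-2.9951) cross=-14.035
θ=285°:   branch - wants cross < 0 → take C=(4.8286,-2.9951) (cross=-14.035)
θ=285°: ex = (C−B)/|BC| = (0.9139,-0.4058); ey = (0.4058,0.9139)
θ=285°: P = B + 1.12·ex + 2.84·ey = (2.4350,1.1751)

θ=129°: 2.05 2.25
θ=187°: 1.36 1.83
θ=231°: 1.55 1.36
θ=285°: 2.44 1.18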